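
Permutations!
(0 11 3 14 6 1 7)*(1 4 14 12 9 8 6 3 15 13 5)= (0 11 15 13 5 1 7)(3 12 9 8 6 4 14)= [11, 7, 2, 12, 14, 1, 4, 0, 6, 8, 10, 15, 9, 5, 3, 13]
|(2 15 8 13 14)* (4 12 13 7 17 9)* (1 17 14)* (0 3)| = |(0 3)(1 17 9 4 12 13)(2 15 8 7 14)| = 30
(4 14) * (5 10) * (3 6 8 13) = (3 6 8 13)(4 14)(5 10) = [0, 1, 2, 6, 14, 10, 8, 7, 13, 9, 5, 11, 12, 3, 4]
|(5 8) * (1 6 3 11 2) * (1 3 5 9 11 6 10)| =|(1 10)(2 3 6 5 8 9 11)| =14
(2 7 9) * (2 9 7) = (9) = [0, 1, 2, 3, 4, 5, 6, 7, 8, 9]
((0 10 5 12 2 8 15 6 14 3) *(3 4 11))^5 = ((0 10 5 12 2 8 15 6 14 4 11 3))^5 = (0 8 11 12 14 10 15 3 2 4 5 6)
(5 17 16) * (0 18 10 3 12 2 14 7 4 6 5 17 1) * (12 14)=(0 18 10 3 14 7 4 6 5 1)(2 12)(16 17)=[18, 0, 12, 14, 6, 1, 5, 4, 8, 9, 3, 11, 2, 13, 7, 15, 17, 16, 10]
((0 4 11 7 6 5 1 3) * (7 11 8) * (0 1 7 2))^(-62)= ((11)(0 4 8 2)(1 3)(5 7 6))^(-62)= (11)(0 8)(2 4)(5 7 6)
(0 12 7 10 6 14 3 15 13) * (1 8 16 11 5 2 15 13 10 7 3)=(0 12 3 13)(1 8 16 11 5 2 15 10 6 14)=[12, 8, 15, 13, 4, 2, 14, 7, 16, 9, 6, 5, 3, 0, 1, 10, 11]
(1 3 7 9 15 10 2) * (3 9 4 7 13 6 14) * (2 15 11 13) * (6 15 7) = (1 9 11 13 15 10 7 4 6 14 3 2) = [0, 9, 1, 2, 6, 5, 14, 4, 8, 11, 7, 13, 12, 15, 3, 10]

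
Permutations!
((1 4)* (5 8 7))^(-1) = ((1 4)(5 8 7))^(-1) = (1 4)(5 7 8)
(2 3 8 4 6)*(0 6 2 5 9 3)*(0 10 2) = (0 6 5 9 3 8 4)(2 10) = [6, 1, 10, 8, 0, 9, 5, 7, 4, 3, 2]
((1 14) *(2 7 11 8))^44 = ((1 14)(2 7 11 8))^44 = (14)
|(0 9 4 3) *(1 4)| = |(0 9 1 4 3)| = 5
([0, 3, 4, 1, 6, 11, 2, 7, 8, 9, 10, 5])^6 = (11)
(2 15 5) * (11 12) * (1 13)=(1 13)(2 15 5)(11 12)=[0, 13, 15, 3, 4, 2, 6, 7, 8, 9, 10, 12, 11, 1, 14, 5]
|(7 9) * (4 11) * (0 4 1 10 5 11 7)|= |(0 4 7 9)(1 10 5 11)|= 4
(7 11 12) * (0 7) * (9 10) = (0 7 11 12)(9 10) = [7, 1, 2, 3, 4, 5, 6, 11, 8, 10, 9, 12, 0]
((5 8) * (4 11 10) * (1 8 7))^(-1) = (1 7 5 8)(4 10 11)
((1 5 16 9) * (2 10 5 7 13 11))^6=(1 5 11)(2 7 16)(9 10 13)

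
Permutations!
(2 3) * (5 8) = (2 3)(5 8) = [0, 1, 3, 2, 4, 8, 6, 7, 5]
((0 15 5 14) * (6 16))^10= (16)(0 5)(14 15)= ((0 15 5 14)(6 16))^10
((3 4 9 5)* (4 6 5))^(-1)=((3 6 5)(4 9))^(-1)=(3 5 6)(4 9)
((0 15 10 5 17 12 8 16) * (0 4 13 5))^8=((0 15 10)(4 13 5 17 12 8 16))^8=(0 10 15)(4 13 5 17 12 8 16)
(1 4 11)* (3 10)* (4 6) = (1 6 4 11)(3 10) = [0, 6, 2, 10, 11, 5, 4, 7, 8, 9, 3, 1]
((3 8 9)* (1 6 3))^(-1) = (1 9 8 3 6)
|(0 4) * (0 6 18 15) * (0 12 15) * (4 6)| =|(0 6 18)(12 15)| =6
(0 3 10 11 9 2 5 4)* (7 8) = [3, 1, 5, 10, 0, 4, 6, 8, 7, 2, 11, 9] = (0 3 10 11 9 2 5 4)(7 8)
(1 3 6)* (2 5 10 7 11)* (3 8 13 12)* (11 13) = (1 8 11 2 5 10 7 13 12 3 6) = [0, 8, 5, 6, 4, 10, 1, 13, 11, 9, 7, 2, 3, 12]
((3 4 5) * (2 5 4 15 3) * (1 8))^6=(15)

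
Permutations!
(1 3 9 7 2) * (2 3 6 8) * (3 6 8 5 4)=(1 8 2)(3 9 7 6 5 4)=[0, 8, 1, 9, 3, 4, 5, 6, 2, 7]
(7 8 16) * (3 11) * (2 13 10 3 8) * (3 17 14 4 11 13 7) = (2 7)(3 13 10 17 14 4 11 8 16) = [0, 1, 7, 13, 11, 5, 6, 2, 16, 9, 17, 8, 12, 10, 4, 15, 3, 14]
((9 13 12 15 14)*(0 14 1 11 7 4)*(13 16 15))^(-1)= (0 4 7 11 1 15 16 9 14)(12 13)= ((0 14 9 16 15 1 11 7 4)(12 13))^(-1)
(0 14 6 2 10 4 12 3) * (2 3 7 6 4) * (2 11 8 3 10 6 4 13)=(0 14 13 2 6 10 11 8 3)(4 12 7)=[14, 1, 6, 0, 12, 5, 10, 4, 3, 9, 11, 8, 7, 2, 13]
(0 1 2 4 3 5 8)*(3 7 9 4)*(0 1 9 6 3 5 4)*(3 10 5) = (0 9)(1 2 3 4 7 6 10 5 8) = [9, 2, 3, 4, 7, 8, 10, 6, 1, 0, 5]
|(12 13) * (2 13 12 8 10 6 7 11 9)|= |(2 13 8 10 6 7 11 9)|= 8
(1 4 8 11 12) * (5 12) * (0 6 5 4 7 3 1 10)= (0 6 5 12 10)(1 7 3)(4 8 11)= [6, 7, 2, 1, 8, 12, 5, 3, 11, 9, 0, 4, 10]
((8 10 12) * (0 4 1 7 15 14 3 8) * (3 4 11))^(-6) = (1 4 14 15 7)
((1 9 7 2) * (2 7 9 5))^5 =(9)(1 2 5)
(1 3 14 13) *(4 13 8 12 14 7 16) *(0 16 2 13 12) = (0 16 4 12 14 8)(1 3 7 2 13) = [16, 3, 13, 7, 12, 5, 6, 2, 0, 9, 10, 11, 14, 1, 8, 15, 4]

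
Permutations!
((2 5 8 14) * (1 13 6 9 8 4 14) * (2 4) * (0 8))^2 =((0 8 1 13 6 9)(2 5)(4 14))^2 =(14)(0 1 6)(8 13 9)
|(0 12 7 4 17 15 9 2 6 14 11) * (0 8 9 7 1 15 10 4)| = 30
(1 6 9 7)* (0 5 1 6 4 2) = (0 5 1 4 2)(6 9 7) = [5, 4, 0, 3, 2, 1, 9, 6, 8, 7]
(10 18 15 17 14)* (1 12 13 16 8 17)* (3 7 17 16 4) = [0, 12, 2, 7, 3, 5, 6, 17, 16, 9, 18, 11, 13, 4, 10, 1, 8, 14, 15] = (1 12 13 4 3 7 17 14 10 18 15)(8 16)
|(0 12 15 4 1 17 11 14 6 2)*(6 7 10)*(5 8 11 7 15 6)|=20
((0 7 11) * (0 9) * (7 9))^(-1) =(0 9)(7 11)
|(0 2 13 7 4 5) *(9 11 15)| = 6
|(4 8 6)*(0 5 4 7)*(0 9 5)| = |(4 8 6 7 9 5)| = 6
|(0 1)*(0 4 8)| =|(0 1 4 8)| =4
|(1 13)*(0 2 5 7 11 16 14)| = |(0 2 5 7 11 16 14)(1 13)| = 14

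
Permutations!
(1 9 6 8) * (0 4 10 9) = (0 4 10 9 6 8 1) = [4, 0, 2, 3, 10, 5, 8, 7, 1, 6, 9]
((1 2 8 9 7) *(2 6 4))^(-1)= ((1 6 4 2 8 9 7))^(-1)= (1 7 9 8 2 4 6)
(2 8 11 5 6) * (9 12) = (2 8 11 5 6)(9 12) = [0, 1, 8, 3, 4, 6, 2, 7, 11, 12, 10, 5, 9]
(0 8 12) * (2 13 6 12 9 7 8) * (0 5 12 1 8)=(0 2 13 6 1 8 9 7)(5 12)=[2, 8, 13, 3, 4, 12, 1, 0, 9, 7, 10, 11, 5, 6]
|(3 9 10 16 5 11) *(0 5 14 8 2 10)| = 5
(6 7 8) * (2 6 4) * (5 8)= (2 6 7 5 8 4)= [0, 1, 6, 3, 2, 8, 7, 5, 4]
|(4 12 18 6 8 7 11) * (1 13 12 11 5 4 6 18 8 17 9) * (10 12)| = 12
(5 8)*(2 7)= (2 7)(5 8)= [0, 1, 7, 3, 4, 8, 6, 2, 5]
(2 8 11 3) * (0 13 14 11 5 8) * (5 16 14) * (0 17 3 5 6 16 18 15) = (0 13 6 16 14 11 5 8 18 15)(2 17 3) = [13, 1, 17, 2, 4, 8, 16, 7, 18, 9, 10, 5, 12, 6, 11, 0, 14, 3, 15]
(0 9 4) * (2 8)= (0 9 4)(2 8)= [9, 1, 8, 3, 0, 5, 6, 7, 2, 4]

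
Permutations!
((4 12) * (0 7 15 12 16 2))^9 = ((0 7 15 12 4 16 2))^9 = (0 15 4 2 7 12 16)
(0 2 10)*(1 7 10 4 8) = [2, 7, 4, 3, 8, 5, 6, 10, 1, 9, 0] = (0 2 4 8 1 7 10)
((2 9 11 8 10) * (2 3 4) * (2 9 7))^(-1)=(2 7)(3 10 8 11 9 4)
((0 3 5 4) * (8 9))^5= ((0 3 5 4)(8 9))^5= (0 3 5 4)(8 9)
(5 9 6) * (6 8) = [0, 1, 2, 3, 4, 9, 5, 7, 6, 8] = (5 9 8 6)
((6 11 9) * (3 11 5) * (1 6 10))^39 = ((1 6 5 3 11 9 10))^39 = (1 11 6 9 5 10 3)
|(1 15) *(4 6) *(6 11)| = 6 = |(1 15)(4 11 6)|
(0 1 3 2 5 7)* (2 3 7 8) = (0 1 7)(2 5 8) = [1, 7, 5, 3, 4, 8, 6, 0, 2]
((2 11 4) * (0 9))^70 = ((0 9)(2 11 4))^70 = (2 11 4)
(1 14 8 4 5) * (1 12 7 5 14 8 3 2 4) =[0, 8, 4, 2, 14, 12, 6, 5, 1, 9, 10, 11, 7, 13, 3] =(1 8)(2 4 14 3)(5 12 7)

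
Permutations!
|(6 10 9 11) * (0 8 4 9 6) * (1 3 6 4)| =9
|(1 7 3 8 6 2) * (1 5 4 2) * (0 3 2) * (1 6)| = 8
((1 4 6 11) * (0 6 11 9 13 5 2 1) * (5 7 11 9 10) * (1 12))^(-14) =(0 7 9 1 2 10)(4 12 5 6 11 13)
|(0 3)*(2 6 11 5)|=|(0 3)(2 6 11 5)|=4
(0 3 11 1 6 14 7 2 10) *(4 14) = (0 3 11 1 6 4 14 7 2 10) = [3, 6, 10, 11, 14, 5, 4, 2, 8, 9, 0, 1, 12, 13, 7]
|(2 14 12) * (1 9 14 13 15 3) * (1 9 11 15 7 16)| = |(1 11 15 3 9 14 12 2 13 7 16)| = 11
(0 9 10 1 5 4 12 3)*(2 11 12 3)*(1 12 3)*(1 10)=(0 9 1 5 4 10 12 2 11 3)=[9, 5, 11, 0, 10, 4, 6, 7, 8, 1, 12, 3, 2]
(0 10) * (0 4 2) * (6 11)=(0 10 4 2)(6 11)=[10, 1, 0, 3, 2, 5, 11, 7, 8, 9, 4, 6]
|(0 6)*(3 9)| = 2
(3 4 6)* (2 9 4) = (2 9 4 6 3) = [0, 1, 9, 2, 6, 5, 3, 7, 8, 4]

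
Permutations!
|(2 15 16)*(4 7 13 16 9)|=7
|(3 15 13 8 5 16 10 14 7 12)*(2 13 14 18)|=|(2 13 8 5 16 10 18)(3 15 14 7 12)|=35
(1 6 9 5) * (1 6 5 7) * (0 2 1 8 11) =(0 2 1 5 6 9 7 8 11) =[2, 5, 1, 3, 4, 6, 9, 8, 11, 7, 10, 0]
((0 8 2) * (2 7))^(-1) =(0 2 7 8)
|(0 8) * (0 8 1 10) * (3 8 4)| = 3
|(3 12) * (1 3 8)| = 4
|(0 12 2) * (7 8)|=6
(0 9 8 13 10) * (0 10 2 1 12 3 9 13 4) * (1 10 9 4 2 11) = (0 13 11 1 12 3 4)(2 10 9 8) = [13, 12, 10, 4, 0, 5, 6, 7, 2, 8, 9, 1, 3, 11]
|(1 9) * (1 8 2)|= 4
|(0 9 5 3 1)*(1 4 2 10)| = |(0 9 5 3 4 2 10 1)| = 8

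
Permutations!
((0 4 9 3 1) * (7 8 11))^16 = (0 4 9 3 1)(7 8 11)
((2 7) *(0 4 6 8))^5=((0 4 6 8)(2 7))^5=(0 4 6 8)(2 7)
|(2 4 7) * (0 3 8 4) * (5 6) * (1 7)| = 14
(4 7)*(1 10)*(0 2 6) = (0 2 6)(1 10)(4 7) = [2, 10, 6, 3, 7, 5, 0, 4, 8, 9, 1]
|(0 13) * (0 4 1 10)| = |(0 13 4 1 10)| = 5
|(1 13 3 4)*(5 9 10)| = |(1 13 3 4)(5 9 10)| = 12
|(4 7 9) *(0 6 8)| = 3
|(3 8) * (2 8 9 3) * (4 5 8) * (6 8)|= 10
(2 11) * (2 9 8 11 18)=(2 18)(8 11 9)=[0, 1, 18, 3, 4, 5, 6, 7, 11, 8, 10, 9, 12, 13, 14, 15, 16, 17, 2]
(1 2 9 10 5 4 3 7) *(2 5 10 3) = [0, 5, 9, 7, 2, 4, 6, 1, 8, 3, 10] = (10)(1 5 4 2 9 3 7)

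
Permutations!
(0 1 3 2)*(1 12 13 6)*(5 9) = (0 12 13 6 1 3 2)(5 9) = [12, 3, 0, 2, 4, 9, 1, 7, 8, 5, 10, 11, 13, 6]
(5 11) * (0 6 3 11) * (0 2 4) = (0 6 3 11 5 2 4) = [6, 1, 4, 11, 0, 2, 3, 7, 8, 9, 10, 5]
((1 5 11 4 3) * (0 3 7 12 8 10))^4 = ((0 3 1 5 11 4 7 12 8 10))^4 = (0 11 8 1 7)(3 4 10 5 12)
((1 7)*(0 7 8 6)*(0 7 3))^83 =((0 3)(1 8 6 7))^83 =(0 3)(1 7 6 8)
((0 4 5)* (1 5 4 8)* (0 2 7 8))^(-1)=((1 5 2 7 8))^(-1)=(1 8 7 2 5)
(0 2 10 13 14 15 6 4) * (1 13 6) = (0 2 10 6 4)(1 13 14 15) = [2, 13, 10, 3, 0, 5, 4, 7, 8, 9, 6, 11, 12, 14, 15, 1]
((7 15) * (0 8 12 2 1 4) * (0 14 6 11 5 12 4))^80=(15)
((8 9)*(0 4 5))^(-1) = (0 5 4)(8 9)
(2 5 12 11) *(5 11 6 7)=(2 11)(5 12 6 7)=[0, 1, 11, 3, 4, 12, 7, 5, 8, 9, 10, 2, 6]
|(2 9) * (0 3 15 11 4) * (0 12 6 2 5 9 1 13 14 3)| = |(1 13 14 3 15 11 4 12 6 2)(5 9)| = 10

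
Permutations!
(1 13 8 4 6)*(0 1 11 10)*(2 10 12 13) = (0 1 2 10)(4 6 11 12 13 8) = [1, 2, 10, 3, 6, 5, 11, 7, 4, 9, 0, 12, 13, 8]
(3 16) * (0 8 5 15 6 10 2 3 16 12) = [8, 1, 3, 12, 4, 15, 10, 7, 5, 9, 2, 11, 0, 13, 14, 6, 16] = (16)(0 8 5 15 6 10 2 3 12)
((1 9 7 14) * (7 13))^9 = (1 14 7 13 9)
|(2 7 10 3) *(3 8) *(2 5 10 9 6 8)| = |(2 7 9 6 8 3 5 10)| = 8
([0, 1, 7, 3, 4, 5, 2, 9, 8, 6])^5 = (2 7 9 6)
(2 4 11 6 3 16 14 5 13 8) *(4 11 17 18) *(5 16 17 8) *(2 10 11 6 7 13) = (2 6 3 17 18 4 8 10 11 7 13 5)(14 16) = [0, 1, 6, 17, 8, 2, 3, 13, 10, 9, 11, 7, 12, 5, 16, 15, 14, 18, 4]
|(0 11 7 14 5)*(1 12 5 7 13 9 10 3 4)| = |(0 11 13 9 10 3 4 1 12 5)(7 14)| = 10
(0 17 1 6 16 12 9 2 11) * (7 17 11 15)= (0 11)(1 6 16 12 9 2 15 7 17)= [11, 6, 15, 3, 4, 5, 16, 17, 8, 2, 10, 0, 9, 13, 14, 7, 12, 1]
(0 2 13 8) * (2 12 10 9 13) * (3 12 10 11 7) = [10, 1, 2, 12, 4, 5, 6, 3, 0, 13, 9, 7, 11, 8] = (0 10 9 13 8)(3 12 11 7)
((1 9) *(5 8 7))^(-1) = ((1 9)(5 8 7))^(-1) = (1 9)(5 7 8)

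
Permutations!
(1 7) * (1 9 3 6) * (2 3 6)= [0, 7, 3, 2, 4, 5, 1, 9, 8, 6]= (1 7 9 6)(2 3)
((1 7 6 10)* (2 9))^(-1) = (1 10 6 7)(2 9)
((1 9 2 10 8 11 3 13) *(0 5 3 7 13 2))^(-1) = ((0 5 3 2 10 8 11 7 13 1 9))^(-1) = (0 9 1 13 7 11 8 10 2 3 5)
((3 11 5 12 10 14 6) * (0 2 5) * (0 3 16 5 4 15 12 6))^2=((0 2 4 15 12 10 14)(3 11)(5 6 16))^2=(0 4 12 14 2 15 10)(5 16 6)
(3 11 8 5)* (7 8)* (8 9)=[0, 1, 2, 11, 4, 3, 6, 9, 5, 8, 10, 7]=(3 11 7 9 8 5)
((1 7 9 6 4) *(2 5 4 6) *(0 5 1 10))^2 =(0 4)(1 9)(2 7)(5 10)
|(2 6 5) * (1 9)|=6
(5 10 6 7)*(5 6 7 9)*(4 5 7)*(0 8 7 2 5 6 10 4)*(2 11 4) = (0 8 7 10)(2 5)(4 6 9 11) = [8, 1, 5, 3, 6, 2, 9, 10, 7, 11, 0, 4]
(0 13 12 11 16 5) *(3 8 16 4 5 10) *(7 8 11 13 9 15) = (0 9 15 7 8 16 10 3 11 4 5)(12 13) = [9, 1, 2, 11, 5, 0, 6, 8, 16, 15, 3, 4, 13, 12, 14, 7, 10]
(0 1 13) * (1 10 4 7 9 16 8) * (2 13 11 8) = (0 10 4 7 9 16 2 13)(1 11 8) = [10, 11, 13, 3, 7, 5, 6, 9, 1, 16, 4, 8, 12, 0, 14, 15, 2]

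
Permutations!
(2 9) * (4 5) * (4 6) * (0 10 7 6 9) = (0 10 7 6 4 5 9 2) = [10, 1, 0, 3, 5, 9, 4, 6, 8, 2, 7]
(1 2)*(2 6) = [0, 6, 1, 3, 4, 5, 2] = (1 6 2)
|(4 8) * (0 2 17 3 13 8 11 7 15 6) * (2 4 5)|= 6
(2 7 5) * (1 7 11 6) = [0, 7, 11, 3, 4, 2, 1, 5, 8, 9, 10, 6] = (1 7 5 2 11 6)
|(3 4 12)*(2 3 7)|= 5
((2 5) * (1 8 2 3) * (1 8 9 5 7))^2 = ((1 9 5 3 8 2 7))^2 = (1 5 8 7 9 3 2)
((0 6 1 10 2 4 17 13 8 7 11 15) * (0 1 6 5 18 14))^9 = ((0 5 18 14)(1 10 2 4 17 13 8 7 11 15))^9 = (0 5 18 14)(1 15 11 7 8 13 17 4 2 10)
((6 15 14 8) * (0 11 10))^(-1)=((0 11 10)(6 15 14 8))^(-1)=(0 10 11)(6 8 14 15)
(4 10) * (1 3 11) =(1 3 11)(4 10) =[0, 3, 2, 11, 10, 5, 6, 7, 8, 9, 4, 1]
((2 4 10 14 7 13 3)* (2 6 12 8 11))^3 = (2 14 3 8 4 7 6 11 10 13 12)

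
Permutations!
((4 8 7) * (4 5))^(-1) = (4 5 7 8)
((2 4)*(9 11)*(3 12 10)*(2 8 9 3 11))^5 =(2 4 8 9)(3 12 10 11) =((2 4 8 9)(3 12 10 11))^5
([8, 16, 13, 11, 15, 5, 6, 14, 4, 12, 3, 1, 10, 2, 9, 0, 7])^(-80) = [0, 16, 2, 11, 4, 5, 6, 14, 8, 12, 3, 1, 10, 13, 9, 15, 7]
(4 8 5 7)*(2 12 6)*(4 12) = (2 4 8 5 7 12 6) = [0, 1, 4, 3, 8, 7, 2, 12, 5, 9, 10, 11, 6]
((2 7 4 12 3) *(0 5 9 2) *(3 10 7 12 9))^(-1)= ((0 5 3)(2 12 10 7 4 9))^(-1)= (0 3 5)(2 9 4 7 10 12)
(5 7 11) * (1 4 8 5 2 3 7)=(1 4 8 5)(2 3 7 11)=[0, 4, 3, 7, 8, 1, 6, 11, 5, 9, 10, 2]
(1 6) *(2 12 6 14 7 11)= (1 14 7 11 2 12 6)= [0, 14, 12, 3, 4, 5, 1, 11, 8, 9, 10, 2, 6, 13, 7]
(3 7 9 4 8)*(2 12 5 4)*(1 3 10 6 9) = [0, 3, 12, 7, 8, 4, 9, 1, 10, 2, 6, 11, 5] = (1 3 7)(2 12 5 4 8 10 6 9)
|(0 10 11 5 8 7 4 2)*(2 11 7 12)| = 9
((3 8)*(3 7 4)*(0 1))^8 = (8)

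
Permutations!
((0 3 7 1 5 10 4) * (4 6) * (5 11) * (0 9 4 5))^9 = (0 11 1 7 3)(4 9)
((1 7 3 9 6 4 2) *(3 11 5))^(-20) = ((1 7 11 5 3 9 6 4 2))^(-20) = (1 4 9 5 7 2 6 3 11)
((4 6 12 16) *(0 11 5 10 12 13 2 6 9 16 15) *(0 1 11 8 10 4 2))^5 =((0 8 10 12 15 1 11 5 4 9 16 2 6 13))^5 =(0 1 16 8 11 2 10 5 6 12 4 13 15 9)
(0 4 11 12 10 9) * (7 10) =(0 4 11 12 7 10 9) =[4, 1, 2, 3, 11, 5, 6, 10, 8, 0, 9, 12, 7]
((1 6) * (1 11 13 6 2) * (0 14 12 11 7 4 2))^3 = (0 11 7 1 12 6 2 14 13 4)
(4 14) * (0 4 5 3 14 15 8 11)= (0 4 15 8 11)(3 14 5)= [4, 1, 2, 14, 15, 3, 6, 7, 11, 9, 10, 0, 12, 13, 5, 8]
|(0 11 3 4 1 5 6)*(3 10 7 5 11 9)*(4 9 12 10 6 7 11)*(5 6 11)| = |(0 12 10 5 7 6)(1 4)(3 9)| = 6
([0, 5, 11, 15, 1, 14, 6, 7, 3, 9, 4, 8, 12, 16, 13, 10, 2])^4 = [0, 16, 15, 1, 13, 2, 6, 7, 4, 9, 14, 10, 12, 8, 11, 5, 3]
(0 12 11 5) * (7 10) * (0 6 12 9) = (0 9)(5 6 12 11)(7 10) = [9, 1, 2, 3, 4, 6, 12, 10, 8, 0, 7, 5, 11]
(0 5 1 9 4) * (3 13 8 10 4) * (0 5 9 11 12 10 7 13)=[9, 11, 2, 0, 5, 1, 6, 13, 7, 3, 4, 12, 10, 8]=(0 9 3)(1 11 12 10 4 5)(7 13 8)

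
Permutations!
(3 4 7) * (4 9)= (3 9 4 7)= [0, 1, 2, 9, 7, 5, 6, 3, 8, 4]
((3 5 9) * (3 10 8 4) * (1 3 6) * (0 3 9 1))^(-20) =((0 3 5 1 9 10 8 4 6))^(-20) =(0 4 10 1 3 6 8 9 5)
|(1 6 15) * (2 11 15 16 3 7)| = 8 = |(1 6 16 3 7 2 11 15)|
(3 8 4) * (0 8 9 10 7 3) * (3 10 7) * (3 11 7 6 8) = [3, 1, 2, 9, 0, 5, 8, 10, 4, 6, 11, 7] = (0 3 9 6 8 4)(7 10 11)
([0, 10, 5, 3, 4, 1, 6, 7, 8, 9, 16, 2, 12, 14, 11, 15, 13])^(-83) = [0, 11, 13, 3, 4, 14, 6, 7, 8, 9, 2, 16, 12, 1, 10, 15, 5]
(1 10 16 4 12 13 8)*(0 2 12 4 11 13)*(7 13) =[2, 10, 12, 3, 4, 5, 6, 13, 1, 9, 16, 7, 0, 8, 14, 15, 11] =(0 2 12)(1 10 16 11 7 13 8)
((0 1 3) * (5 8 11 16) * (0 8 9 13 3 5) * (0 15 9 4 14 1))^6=(1 4)(3 13 9 15 16 11 8)(5 14)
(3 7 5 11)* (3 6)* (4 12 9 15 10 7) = (3 4 12 9 15 10 7 5 11 6) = [0, 1, 2, 4, 12, 11, 3, 5, 8, 15, 7, 6, 9, 13, 14, 10]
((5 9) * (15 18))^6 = (18)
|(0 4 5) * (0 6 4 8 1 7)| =12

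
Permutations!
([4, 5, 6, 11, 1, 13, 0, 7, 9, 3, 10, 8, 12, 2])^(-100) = (0 2 5 4 6 13 1)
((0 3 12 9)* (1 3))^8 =((0 1 3 12 9))^8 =(0 12 1 9 3)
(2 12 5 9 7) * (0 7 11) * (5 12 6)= [7, 1, 6, 3, 4, 9, 5, 2, 8, 11, 10, 0, 12]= (12)(0 7 2 6 5 9 11)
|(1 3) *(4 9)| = |(1 3)(4 9)| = 2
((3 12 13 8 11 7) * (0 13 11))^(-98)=(0 13 8)(3 11)(7 12)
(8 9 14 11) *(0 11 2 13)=(0 11 8 9 14 2 13)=[11, 1, 13, 3, 4, 5, 6, 7, 9, 14, 10, 8, 12, 0, 2]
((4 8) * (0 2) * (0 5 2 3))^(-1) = (0 3)(2 5)(4 8)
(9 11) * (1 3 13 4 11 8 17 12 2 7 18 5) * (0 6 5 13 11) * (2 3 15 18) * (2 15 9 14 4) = (0 6 5 1 9 8 17 12 3 11 14 4)(2 7 15 18 13) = [6, 9, 7, 11, 0, 1, 5, 15, 17, 8, 10, 14, 3, 2, 4, 18, 16, 12, 13]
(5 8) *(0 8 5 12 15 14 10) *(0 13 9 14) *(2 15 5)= [8, 1, 15, 3, 4, 2, 6, 7, 12, 14, 13, 11, 5, 9, 10, 0]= (0 8 12 5 2 15)(9 14 10 13)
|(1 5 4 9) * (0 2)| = 4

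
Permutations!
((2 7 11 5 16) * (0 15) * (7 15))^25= (0 16 7 2 11 15 5)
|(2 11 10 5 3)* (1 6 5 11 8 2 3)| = 6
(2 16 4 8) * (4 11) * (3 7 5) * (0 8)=(0 8 2 16 11 4)(3 7 5)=[8, 1, 16, 7, 0, 3, 6, 5, 2, 9, 10, 4, 12, 13, 14, 15, 11]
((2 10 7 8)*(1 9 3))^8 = (10)(1 3 9)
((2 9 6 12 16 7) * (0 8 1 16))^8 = (0 12 6 9 2 7 16 1 8)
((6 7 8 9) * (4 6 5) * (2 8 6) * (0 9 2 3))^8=(0 4 9 3 5)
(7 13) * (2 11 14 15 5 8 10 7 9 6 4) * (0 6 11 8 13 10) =(0 6 4 2 8)(5 13 9 11 14 15)(7 10) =[6, 1, 8, 3, 2, 13, 4, 10, 0, 11, 7, 14, 12, 9, 15, 5]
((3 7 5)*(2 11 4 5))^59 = (2 7 3 5 4 11)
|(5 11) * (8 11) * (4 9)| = 6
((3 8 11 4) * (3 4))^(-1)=(3 11 8)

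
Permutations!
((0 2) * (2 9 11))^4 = (11)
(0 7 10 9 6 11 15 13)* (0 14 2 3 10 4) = (0 7 4)(2 3 10 9 6 11 15 13 14) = [7, 1, 3, 10, 0, 5, 11, 4, 8, 6, 9, 15, 12, 14, 2, 13]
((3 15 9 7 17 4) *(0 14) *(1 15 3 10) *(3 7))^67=(0 14)(1 3 4 15 7 10 9 17)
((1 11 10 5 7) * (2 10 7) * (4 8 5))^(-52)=((1 11 7)(2 10 4 8 5))^(-52)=(1 7 11)(2 8 10 5 4)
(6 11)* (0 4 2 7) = (0 4 2 7)(6 11) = [4, 1, 7, 3, 2, 5, 11, 0, 8, 9, 10, 6]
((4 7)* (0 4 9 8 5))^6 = ((0 4 7 9 8 5))^6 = (9)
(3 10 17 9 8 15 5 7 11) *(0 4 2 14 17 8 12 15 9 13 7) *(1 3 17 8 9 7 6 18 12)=(0 4 2 14 8 7 11 17 13 6 18 12 15 5)(1 3 10 9)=[4, 3, 14, 10, 2, 0, 18, 11, 7, 1, 9, 17, 15, 6, 8, 5, 16, 13, 12]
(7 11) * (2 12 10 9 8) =[0, 1, 12, 3, 4, 5, 6, 11, 2, 8, 9, 7, 10] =(2 12 10 9 8)(7 11)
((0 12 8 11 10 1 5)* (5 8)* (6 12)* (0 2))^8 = ((0 6 12 5 2)(1 8 11 10))^8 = (0 5 6 2 12)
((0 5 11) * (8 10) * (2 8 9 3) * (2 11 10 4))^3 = ((0 5 10 9 3 11)(2 8 4))^3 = (0 9)(3 5)(10 11)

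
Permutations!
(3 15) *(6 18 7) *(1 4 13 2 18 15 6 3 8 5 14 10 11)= (1 4 13 2 18 7 3 6 15 8 5 14 10 11)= [0, 4, 18, 6, 13, 14, 15, 3, 5, 9, 11, 1, 12, 2, 10, 8, 16, 17, 7]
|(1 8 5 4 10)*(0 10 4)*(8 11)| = |(0 10 1 11 8 5)| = 6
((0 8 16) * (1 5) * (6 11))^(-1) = ((0 8 16)(1 5)(6 11))^(-1) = (0 16 8)(1 5)(6 11)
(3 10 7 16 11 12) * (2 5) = (2 5)(3 10 7 16 11 12) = [0, 1, 5, 10, 4, 2, 6, 16, 8, 9, 7, 12, 3, 13, 14, 15, 11]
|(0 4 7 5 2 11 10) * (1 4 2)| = |(0 2 11 10)(1 4 7 5)| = 4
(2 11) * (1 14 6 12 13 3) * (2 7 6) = (1 14 2 11 7 6 12 13 3) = [0, 14, 11, 1, 4, 5, 12, 6, 8, 9, 10, 7, 13, 3, 2]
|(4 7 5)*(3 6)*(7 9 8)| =|(3 6)(4 9 8 7 5)| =10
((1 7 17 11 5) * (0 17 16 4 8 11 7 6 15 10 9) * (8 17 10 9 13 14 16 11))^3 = ((0 10 13 14 16 4 17 7 11 5 1 6 15 9))^3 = (0 14 17 5 15 10 16 7 1 9 13 4 11 6)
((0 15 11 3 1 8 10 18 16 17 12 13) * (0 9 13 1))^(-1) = (0 3 11 15)(1 12 17 16 18 10 8)(9 13)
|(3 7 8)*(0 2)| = |(0 2)(3 7 8)| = 6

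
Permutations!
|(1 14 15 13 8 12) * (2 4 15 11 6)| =10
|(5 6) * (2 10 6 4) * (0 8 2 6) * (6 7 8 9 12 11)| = 11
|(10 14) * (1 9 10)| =|(1 9 10 14)| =4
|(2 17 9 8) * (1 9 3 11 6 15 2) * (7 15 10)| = 24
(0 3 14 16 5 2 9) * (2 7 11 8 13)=[3, 1, 9, 14, 4, 7, 6, 11, 13, 0, 10, 8, 12, 2, 16, 15, 5]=(0 3 14 16 5 7 11 8 13 2 9)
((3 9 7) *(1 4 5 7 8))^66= (1 7 8 5 9 4 3)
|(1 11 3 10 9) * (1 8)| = |(1 11 3 10 9 8)| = 6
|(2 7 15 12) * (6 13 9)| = |(2 7 15 12)(6 13 9)| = 12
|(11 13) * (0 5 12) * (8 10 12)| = |(0 5 8 10 12)(11 13)| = 10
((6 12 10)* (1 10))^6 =((1 10 6 12))^6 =(1 6)(10 12)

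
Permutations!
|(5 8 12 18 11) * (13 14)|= 10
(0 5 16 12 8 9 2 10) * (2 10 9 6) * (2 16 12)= (0 5 12 8 6 16 2 9 10)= [5, 1, 9, 3, 4, 12, 16, 7, 6, 10, 0, 11, 8, 13, 14, 15, 2]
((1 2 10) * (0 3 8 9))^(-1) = ((0 3 8 9)(1 2 10))^(-1) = (0 9 8 3)(1 10 2)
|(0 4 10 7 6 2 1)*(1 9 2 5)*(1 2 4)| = 14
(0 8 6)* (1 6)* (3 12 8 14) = (0 14 3 12 8 1 6) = [14, 6, 2, 12, 4, 5, 0, 7, 1, 9, 10, 11, 8, 13, 3]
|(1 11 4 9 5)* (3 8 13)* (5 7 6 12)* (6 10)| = |(1 11 4 9 7 10 6 12 5)(3 8 13)| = 9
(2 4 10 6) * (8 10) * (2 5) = (2 4 8 10 6 5) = [0, 1, 4, 3, 8, 2, 5, 7, 10, 9, 6]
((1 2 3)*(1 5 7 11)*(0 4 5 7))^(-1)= (0 5 4)(1 11 7 3 2)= ((0 4 5)(1 2 3 7 11))^(-1)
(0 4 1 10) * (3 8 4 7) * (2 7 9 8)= (0 9 8 4 1 10)(2 7 3)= [9, 10, 7, 2, 1, 5, 6, 3, 4, 8, 0]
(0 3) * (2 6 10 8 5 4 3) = (0 2 6 10 8 5 4 3) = [2, 1, 6, 0, 3, 4, 10, 7, 5, 9, 8]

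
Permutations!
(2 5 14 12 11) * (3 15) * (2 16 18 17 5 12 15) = (2 12 11 16 18 17 5 14 15 3) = [0, 1, 12, 2, 4, 14, 6, 7, 8, 9, 10, 16, 11, 13, 15, 3, 18, 5, 17]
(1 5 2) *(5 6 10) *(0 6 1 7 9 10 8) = (0 6 8)(2 7 9 10 5) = [6, 1, 7, 3, 4, 2, 8, 9, 0, 10, 5]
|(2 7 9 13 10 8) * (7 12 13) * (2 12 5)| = 4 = |(2 5)(7 9)(8 12 13 10)|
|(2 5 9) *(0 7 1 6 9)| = 7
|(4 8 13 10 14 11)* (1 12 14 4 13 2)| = 9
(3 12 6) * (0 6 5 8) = (0 6 3 12 5 8) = [6, 1, 2, 12, 4, 8, 3, 7, 0, 9, 10, 11, 5]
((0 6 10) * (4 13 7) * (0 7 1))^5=((0 6 10 7 4 13 1))^5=(0 13 7 6 1 4 10)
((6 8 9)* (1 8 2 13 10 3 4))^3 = (1 6 10)(2 3 8)(4 9 13)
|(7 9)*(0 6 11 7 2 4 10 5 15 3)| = |(0 6 11 7 9 2 4 10 5 15 3)| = 11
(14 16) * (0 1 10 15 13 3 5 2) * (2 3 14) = [1, 10, 0, 5, 4, 3, 6, 7, 8, 9, 15, 11, 12, 14, 16, 13, 2] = (0 1 10 15 13 14 16 2)(3 5)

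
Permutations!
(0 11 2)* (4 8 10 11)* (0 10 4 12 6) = [12, 1, 10, 3, 8, 5, 0, 7, 4, 9, 11, 2, 6] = (0 12 6)(2 10 11)(4 8)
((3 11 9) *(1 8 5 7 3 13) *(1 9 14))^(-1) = (1 14 11 3 7 5 8)(9 13)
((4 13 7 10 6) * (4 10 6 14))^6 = (14)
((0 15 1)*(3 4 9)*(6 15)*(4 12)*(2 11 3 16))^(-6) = ((0 6 15 1)(2 11 3 12 4 9 16))^(-6) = (0 15)(1 6)(2 11 3 12 4 9 16)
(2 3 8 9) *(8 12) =[0, 1, 3, 12, 4, 5, 6, 7, 9, 2, 10, 11, 8] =(2 3 12 8 9)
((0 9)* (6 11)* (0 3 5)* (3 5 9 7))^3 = ((0 7 3 9 5)(6 11))^3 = (0 9 7 5 3)(6 11)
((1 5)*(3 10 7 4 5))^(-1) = (1 5 4 7 10 3)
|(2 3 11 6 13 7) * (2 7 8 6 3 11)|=3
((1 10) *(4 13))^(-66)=(13)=((1 10)(4 13))^(-66)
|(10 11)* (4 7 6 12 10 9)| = |(4 7 6 12 10 11 9)| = 7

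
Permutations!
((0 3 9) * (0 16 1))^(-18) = (0 9 1 3 16)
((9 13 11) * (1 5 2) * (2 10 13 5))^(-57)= ((1 2)(5 10 13 11 9))^(-57)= (1 2)(5 11 10 9 13)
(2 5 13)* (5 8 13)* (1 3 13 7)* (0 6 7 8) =(0 6 7 1 3 13 2) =[6, 3, 0, 13, 4, 5, 7, 1, 8, 9, 10, 11, 12, 2]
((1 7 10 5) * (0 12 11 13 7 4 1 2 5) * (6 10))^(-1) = ((0 12 11 13 7 6 10)(1 4)(2 5))^(-1) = (0 10 6 7 13 11 12)(1 4)(2 5)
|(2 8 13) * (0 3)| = |(0 3)(2 8 13)| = 6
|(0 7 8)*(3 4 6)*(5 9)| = 6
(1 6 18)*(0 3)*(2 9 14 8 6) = [3, 2, 9, 0, 4, 5, 18, 7, 6, 14, 10, 11, 12, 13, 8, 15, 16, 17, 1] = (0 3)(1 2 9 14 8 6 18)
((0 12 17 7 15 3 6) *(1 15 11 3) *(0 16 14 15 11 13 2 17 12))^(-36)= (17)(1 15 14 16 6 3 11)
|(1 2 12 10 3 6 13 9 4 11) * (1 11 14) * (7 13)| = |(1 2 12 10 3 6 7 13 9 4 14)| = 11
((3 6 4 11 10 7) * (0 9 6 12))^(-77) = ((0 9 6 4 11 10 7 3 12))^(-77) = (0 11 12 4 3 6 7 9 10)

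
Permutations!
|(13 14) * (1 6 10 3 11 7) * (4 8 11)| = |(1 6 10 3 4 8 11 7)(13 14)| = 8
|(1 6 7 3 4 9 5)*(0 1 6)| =|(0 1)(3 4 9 5 6 7)| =6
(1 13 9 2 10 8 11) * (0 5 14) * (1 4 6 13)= (0 5 14)(2 10 8 11 4 6 13 9)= [5, 1, 10, 3, 6, 14, 13, 7, 11, 2, 8, 4, 12, 9, 0]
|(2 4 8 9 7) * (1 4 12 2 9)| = 6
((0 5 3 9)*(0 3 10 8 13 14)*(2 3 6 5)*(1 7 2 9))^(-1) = (0 14 13 8 10 5 6 9)(1 3 2 7)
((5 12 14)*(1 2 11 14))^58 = (1 5 11)(2 12 14)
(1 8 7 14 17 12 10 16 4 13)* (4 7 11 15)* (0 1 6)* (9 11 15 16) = [1, 8, 2, 3, 13, 5, 0, 14, 15, 11, 9, 16, 10, 6, 17, 4, 7, 12] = (0 1 8 15 4 13 6)(7 14 17 12 10 9 11 16)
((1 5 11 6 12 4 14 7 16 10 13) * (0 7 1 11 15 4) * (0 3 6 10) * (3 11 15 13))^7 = ((0 7 16)(1 5 13 15 4 14)(3 6 12 11 10))^7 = (0 7 16)(1 5 13 15 4 14)(3 12 10 6 11)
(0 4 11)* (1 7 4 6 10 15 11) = (0 6 10 15 11)(1 7 4) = [6, 7, 2, 3, 1, 5, 10, 4, 8, 9, 15, 0, 12, 13, 14, 11]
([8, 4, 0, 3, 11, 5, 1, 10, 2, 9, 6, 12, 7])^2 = (0 2 8)(1 11 7 6 4 12 10)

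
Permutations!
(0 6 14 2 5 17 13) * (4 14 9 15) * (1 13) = (0 6 9 15 4 14 2 5 17 1 13) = [6, 13, 5, 3, 14, 17, 9, 7, 8, 15, 10, 11, 12, 0, 2, 4, 16, 1]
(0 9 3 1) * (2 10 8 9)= (0 2 10 8 9 3 1)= [2, 0, 10, 1, 4, 5, 6, 7, 9, 3, 8]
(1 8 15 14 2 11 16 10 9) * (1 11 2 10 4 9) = [0, 8, 2, 3, 9, 5, 6, 7, 15, 11, 1, 16, 12, 13, 10, 14, 4] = (1 8 15 14 10)(4 9 11 16)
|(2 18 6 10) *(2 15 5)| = |(2 18 6 10 15 5)| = 6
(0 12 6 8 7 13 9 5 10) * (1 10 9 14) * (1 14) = (14)(0 12 6 8 7 13 1 10)(5 9) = [12, 10, 2, 3, 4, 9, 8, 13, 7, 5, 0, 11, 6, 1, 14]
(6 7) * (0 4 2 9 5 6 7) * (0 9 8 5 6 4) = (2 8 5 4)(6 9) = [0, 1, 8, 3, 2, 4, 9, 7, 5, 6]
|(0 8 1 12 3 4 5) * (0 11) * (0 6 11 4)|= |(0 8 1 12 3)(4 5)(6 11)|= 10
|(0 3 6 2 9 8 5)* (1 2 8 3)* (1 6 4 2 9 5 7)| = 10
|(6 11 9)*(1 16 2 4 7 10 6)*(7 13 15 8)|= 12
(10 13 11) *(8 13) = (8 13 11 10) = [0, 1, 2, 3, 4, 5, 6, 7, 13, 9, 8, 10, 12, 11]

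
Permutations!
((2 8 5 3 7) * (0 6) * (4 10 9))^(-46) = (2 7 3 5 8)(4 9 10)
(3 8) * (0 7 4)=(0 7 4)(3 8)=[7, 1, 2, 8, 0, 5, 6, 4, 3]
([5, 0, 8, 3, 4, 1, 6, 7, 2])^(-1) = (0 1 5)(2 8)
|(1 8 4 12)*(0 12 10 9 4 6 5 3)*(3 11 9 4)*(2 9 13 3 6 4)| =13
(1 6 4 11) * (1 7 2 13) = (1 6 4 11 7 2 13) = [0, 6, 13, 3, 11, 5, 4, 2, 8, 9, 10, 7, 12, 1]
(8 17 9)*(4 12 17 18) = (4 12 17 9 8 18) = [0, 1, 2, 3, 12, 5, 6, 7, 18, 8, 10, 11, 17, 13, 14, 15, 16, 9, 4]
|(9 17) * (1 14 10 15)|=4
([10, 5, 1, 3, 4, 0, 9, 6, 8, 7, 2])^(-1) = (0 5 1 2 10)(6 7 9)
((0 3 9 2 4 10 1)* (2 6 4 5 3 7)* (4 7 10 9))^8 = (0 1 10)(2 5 3 4 9 6 7)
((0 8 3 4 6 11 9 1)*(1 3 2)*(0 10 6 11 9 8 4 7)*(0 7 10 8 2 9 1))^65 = ((0 4 11 2)(1 8 9 3 10 6))^65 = (0 4 11 2)(1 6 10 3 9 8)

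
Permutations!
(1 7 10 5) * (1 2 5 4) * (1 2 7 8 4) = (1 8 4 2 5 7 10) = [0, 8, 5, 3, 2, 7, 6, 10, 4, 9, 1]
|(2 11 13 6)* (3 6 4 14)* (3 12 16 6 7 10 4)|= 11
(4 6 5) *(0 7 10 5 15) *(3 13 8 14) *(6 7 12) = [12, 1, 2, 13, 7, 4, 15, 10, 14, 9, 5, 11, 6, 8, 3, 0] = (0 12 6 15)(3 13 8 14)(4 7 10 5)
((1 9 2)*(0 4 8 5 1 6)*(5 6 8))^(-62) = (0 5 9 8)(1 2 6 4)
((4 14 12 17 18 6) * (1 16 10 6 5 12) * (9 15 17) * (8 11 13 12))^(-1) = ((1 16 10 6 4 14)(5 8 11 13 12 9 15 17 18))^(-1) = (1 14 4 6 10 16)(5 18 17 15 9 12 13 11 8)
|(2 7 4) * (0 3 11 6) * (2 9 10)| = |(0 3 11 6)(2 7 4 9 10)| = 20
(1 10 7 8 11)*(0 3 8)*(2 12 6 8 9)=(0 3 9 2 12 6 8 11 1 10 7)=[3, 10, 12, 9, 4, 5, 8, 0, 11, 2, 7, 1, 6]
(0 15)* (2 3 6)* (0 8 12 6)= [15, 1, 3, 0, 4, 5, 2, 7, 12, 9, 10, 11, 6, 13, 14, 8]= (0 15 8 12 6 2 3)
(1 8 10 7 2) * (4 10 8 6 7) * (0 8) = (0 8)(1 6 7 2)(4 10) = [8, 6, 1, 3, 10, 5, 7, 2, 0, 9, 4]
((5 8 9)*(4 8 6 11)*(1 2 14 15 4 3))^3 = ((1 2 14 15 4 8 9 5 6 11 3))^3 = (1 15 9 11 2 4 5 3 14 8 6)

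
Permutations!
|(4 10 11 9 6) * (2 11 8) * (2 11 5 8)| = 8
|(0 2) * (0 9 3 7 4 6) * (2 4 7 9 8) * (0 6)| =2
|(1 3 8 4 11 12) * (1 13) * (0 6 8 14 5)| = 11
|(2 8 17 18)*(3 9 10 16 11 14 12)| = 28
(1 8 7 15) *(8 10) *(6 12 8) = (1 10 6 12 8 7 15) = [0, 10, 2, 3, 4, 5, 12, 15, 7, 9, 6, 11, 8, 13, 14, 1]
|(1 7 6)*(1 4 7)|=3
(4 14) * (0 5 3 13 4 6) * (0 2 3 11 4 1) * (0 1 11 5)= (2 3 13 11 4 14 6)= [0, 1, 3, 13, 14, 5, 2, 7, 8, 9, 10, 4, 12, 11, 6]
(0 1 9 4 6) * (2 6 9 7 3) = (0 1 7 3 2 6)(4 9) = [1, 7, 6, 2, 9, 5, 0, 3, 8, 4]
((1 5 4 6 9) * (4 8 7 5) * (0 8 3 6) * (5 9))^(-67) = ((0 8 7 9 1 4)(3 6 5))^(-67) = (0 4 1 9 7 8)(3 5 6)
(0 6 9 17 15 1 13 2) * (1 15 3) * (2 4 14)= (0 6 9 17 3 1 13 4 14 2)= [6, 13, 0, 1, 14, 5, 9, 7, 8, 17, 10, 11, 12, 4, 2, 15, 16, 3]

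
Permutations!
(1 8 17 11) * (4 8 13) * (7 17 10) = (1 13 4 8 10 7 17 11) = [0, 13, 2, 3, 8, 5, 6, 17, 10, 9, 7, 1, 12, 4, 14, 15, 16, 11]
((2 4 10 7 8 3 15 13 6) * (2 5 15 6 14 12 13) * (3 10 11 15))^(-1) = ((2 4 11 15)(3 6 5)(7 8 10)(12 13 14))^(-1) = (2 15 11 4)(3 5 6)(7 10 8)(12 14 13)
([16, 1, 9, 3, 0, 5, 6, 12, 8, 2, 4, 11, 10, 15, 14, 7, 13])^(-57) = (0 4 10 12 7 15 13 16)(2 9)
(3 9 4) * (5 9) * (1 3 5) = [0, 3, 2, 1, 5, 9, 6, 7, 8, 4] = (1 3)(4 5 9)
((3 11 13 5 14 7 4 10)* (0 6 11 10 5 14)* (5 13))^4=(14)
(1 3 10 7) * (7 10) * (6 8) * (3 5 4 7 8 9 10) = (1 5 4 7)(3 8 6 9 10) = [0, 5, 2, 8, 7, 4, 9, 1, 6, 10, 3]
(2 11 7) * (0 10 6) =(0 10 6)(2 11 7) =[10, 1, 11, 3, 4, 5, 0, 2, 8, 9, 6, 7]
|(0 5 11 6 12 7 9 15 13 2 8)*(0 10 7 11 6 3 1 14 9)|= |(0 5 6 12 11 3 1 14 9 15 13 2 8 10 7)|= 15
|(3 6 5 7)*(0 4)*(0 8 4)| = |(3 6 5 7)(4 8)| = 4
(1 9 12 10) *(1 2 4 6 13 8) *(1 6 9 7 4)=(1 7 4 9 12 10 2)(6 13 8)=[0, 7, 1, 3, 9, 5, 13, 4, 6, 12, 2, 11, 10, 8]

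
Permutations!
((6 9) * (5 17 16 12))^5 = (5 17 16 12)(6 9)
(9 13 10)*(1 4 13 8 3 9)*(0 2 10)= (0 2 10 1 4 13)(3 9 8)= [2, 4, 10, 9, 13, 5, 6, 7, 3, 8, 1, 11, 12, 0]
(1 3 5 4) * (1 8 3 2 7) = (1 2 7)(3 5 4 8) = [0, 2, 7, 5, 8, 4, 6, 1, 3]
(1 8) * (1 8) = [0, 1, 2, 3, 4, 5, 6, 7, 8] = (8)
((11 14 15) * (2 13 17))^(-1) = (2 17 13)(11 15 14)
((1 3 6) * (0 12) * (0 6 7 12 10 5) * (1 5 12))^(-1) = ((0 10 12 6 5)(1 3 7))^(-1) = (0 5 6 12 10)(1 7 3)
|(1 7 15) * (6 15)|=4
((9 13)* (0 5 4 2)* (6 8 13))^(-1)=(0 2 4 5)(6 9 13 8)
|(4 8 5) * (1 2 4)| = |(1 2 4 8 5)| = 5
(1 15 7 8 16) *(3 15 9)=(1 9 3 15 7 8 16)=[0, 9, 2, 15, 4, 5, 6, 8, 16, 3, 10, 11, 12, 13, 14, 7, 1]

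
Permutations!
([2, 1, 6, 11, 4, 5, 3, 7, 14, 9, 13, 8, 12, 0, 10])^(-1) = (0 13 10 14 8 11 3 6 2)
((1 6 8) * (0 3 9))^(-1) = (0 9 3)(1 8 6)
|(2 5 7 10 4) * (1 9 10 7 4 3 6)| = 15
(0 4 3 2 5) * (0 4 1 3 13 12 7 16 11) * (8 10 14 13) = (0 1 3 2 5 4 8 10 14 13 12 7 16 11) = [1, 3, 5, 2, 8, 4, 6, 16, 10, 9, 14, 0, 7, 12, 13, 15, 11]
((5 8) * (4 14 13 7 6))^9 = ((4 14 13 7 6)(5 8))^9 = (4 6 7 13 14)(5 8)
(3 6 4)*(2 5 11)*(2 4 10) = [0, 1, 5, 6, 3, 11, 10, 7, 8, 9, 2, 4] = (2 5 11 4 3 6 10)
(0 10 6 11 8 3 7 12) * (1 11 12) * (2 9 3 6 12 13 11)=(0 10 12)(1 2 9 3 7)(6 13 11 8)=[10, 2, 9, 7, 4, 5, 13, 1, 6, 3, 12, 8, 0, 11]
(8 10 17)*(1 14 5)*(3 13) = [0, 14, 2, 13, 4, 1, 6, 7, 10, 9, 17, 11, 12, 3, 5, 15, 16, 8] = (1 14 5)(3 13)(8 10 17)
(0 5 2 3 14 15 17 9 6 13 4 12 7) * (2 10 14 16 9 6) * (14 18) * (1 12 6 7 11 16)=[5, 12, 3, 1, 6, 10, 13, 0, 8, 2, 18, 16, 11, 4, 15, 17, 9, 7, 14]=(0 5 10 18 14 15 17 7)(1 12 11 16 9 2 3)(4 6 13)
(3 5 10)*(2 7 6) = [0, 1, 7, 5, 4, 10, 2, 6, 8, 9, 3] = (2 7 6)(3 5 10)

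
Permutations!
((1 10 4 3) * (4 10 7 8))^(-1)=((10)(1 7 8 4 3))^(-1)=(10)(1 3 4 8 7)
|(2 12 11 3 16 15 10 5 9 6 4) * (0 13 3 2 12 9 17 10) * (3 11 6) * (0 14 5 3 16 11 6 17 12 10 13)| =|(2 9 16 15 14 5 12 17 13 6 4 10 3 11)| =14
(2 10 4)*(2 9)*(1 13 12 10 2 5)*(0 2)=(0 2)(1 13 12 10 4 9 5)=[2, 13, 0, 3, 9, 1, 6, 7, 8, 5, 4, 11, 10, 12]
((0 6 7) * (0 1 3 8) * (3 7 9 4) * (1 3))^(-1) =((0 6 9 4 1 7 3 8))^(-1) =(0 8 3 7 1 4 9 6)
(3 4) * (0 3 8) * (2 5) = (0 3 4 8)(2 5) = [3, 1, 5, 4, 8, 2, 6, 7, 0]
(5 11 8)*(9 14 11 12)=[0, 1, 2, 3, 4, 12, 6, 7, 5, 14, 10, 8, 9, 13, 11]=(5 12 9 14 11 8)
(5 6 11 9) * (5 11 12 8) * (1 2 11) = (1 2 11 9)(5 6 12 8) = [0, 2, 11, 3, 4, 6, 12, 7, 5, 1, 10, 9, 8]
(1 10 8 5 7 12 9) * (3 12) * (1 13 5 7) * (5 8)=(1 10 5)(3 12 9 13 8 7)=[0, 10, 2, 12, 4, 1, 6, 3, 7, 13, 5, 11, 9, 8]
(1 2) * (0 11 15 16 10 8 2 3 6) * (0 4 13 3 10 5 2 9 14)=(0 11 15 16 5 2 1 10 8 9 14)(3 6 4 13)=[11, 10, 1, 6, 13, 2, 4, 7, 9, 14, 8, 15, 12, 3, 0, 16, 5]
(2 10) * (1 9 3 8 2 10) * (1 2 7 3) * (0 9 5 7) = [9, 5, 2, 8, 4, 7, 6, 3, 0, 1, 10] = (10)(0 9 1 5 7 3 8)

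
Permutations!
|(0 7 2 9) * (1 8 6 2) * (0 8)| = |(0 7 1)(2 9 8 6)| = 12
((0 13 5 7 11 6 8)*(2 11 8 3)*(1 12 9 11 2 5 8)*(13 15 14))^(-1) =(0 8 13 14 15)(1 7 5 3 6 11 9 12)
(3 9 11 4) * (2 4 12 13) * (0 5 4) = [5, 1, 0, 9, 3, 4, 6, 7, 8, 11, 10, 12, 13, 2] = (0 5 4 3 9 11 12 13 2)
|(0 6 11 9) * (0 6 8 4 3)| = |(0 8 4 3)(6 11 9)| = 12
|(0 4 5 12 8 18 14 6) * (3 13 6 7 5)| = 30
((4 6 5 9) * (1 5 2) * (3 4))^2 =((1 5 9 3 4 6 2))^2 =(1 9 4 2 5 3 6)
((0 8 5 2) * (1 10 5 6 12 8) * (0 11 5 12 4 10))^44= ((0 1)(2 11 5)(4 10 12 8 6))^44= (2 5 11)(4 6 8 12 10)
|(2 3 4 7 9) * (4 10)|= 6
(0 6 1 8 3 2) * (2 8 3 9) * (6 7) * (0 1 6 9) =(0 7 9 2 1 3 8) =[7, 3, 1, 8, 4, 5, 6, 9, 0, 2]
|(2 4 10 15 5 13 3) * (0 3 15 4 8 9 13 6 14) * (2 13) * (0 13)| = |(0 3)(2 8 9)(4 10)(5 6 14 13 15)| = 30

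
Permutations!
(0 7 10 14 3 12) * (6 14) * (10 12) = (0 7 12)(3 10 6 14) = [7, 1, 2, 10, 4, 5, 14, 12, 8, 9, 6, 11, 0, 13, 3]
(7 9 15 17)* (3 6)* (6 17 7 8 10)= (3 17 8 10 6)(7 9 15)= [0, 1, 2, 17, 4, 5, 3, 9, 10, 15, 6, 11, 12, 13, 14, 7, 16, 8]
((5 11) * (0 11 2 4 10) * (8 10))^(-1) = (0 10 8 4 2 5 11)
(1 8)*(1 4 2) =(1 8 4 2) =[0, 8, 1, 3, 2, 5, 6, 7, 4]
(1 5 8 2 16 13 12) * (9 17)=(1 5 8 2 16 13 12)(9 17)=[0, 5, 16, 3, 4, 8, 6, 7, 2, 17, 10, 11, 1, 12, 14, 15, 13, 9]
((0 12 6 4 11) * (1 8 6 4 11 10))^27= ((0 12 4 10 1 8 6 11))^27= (0 10 6 12 1 11 4 8)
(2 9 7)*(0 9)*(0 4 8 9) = (2 4 8 9 7) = [0, 1, 4, 3, 8, 5, 6, 2, 9, 7]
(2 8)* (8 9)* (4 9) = [0, 1, 4, 3, 9, 5, 6, 7, 2, 8] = (2 4 9 8)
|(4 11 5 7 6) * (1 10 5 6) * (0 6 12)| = |(0 6 4 11 12)(1 10 5 7)| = 20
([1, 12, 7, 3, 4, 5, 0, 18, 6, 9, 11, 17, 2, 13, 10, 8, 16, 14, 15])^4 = (0 7 6 2 8 12 15 1 18)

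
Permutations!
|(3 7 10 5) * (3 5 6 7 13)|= 6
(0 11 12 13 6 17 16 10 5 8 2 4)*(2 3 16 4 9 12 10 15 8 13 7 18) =[11, 1, 9, 16, 0, 13, 17, 18, 3, 12, 5, 10, 7, 6, 14, 8, 15, 4, 2] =(0 11 10 5 13 6 17 4)(2 9 12 7 18)(3 16 15 8)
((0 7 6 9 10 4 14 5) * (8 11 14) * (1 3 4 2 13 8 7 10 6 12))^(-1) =(0 5 14 11 8 13 2 10)(1 12 7 4 3)(6 9)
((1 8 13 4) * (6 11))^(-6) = (1 13)(4 8)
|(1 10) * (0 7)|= |(0 7)(1 10)|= 2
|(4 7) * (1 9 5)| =6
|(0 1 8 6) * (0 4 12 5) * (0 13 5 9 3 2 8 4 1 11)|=8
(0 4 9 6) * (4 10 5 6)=[10, 1, 2, 3, 9, 6, 0, 7, 8, 4, 5]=(0 10 5 6)(4 9)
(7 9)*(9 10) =(7 10 9) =[0, 1, 2, 3, 4, 5, 6, 10, 8, 7, 9]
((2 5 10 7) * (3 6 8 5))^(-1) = ((2 3 6 8 5 10 7))^(-1) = (2 7 10 5 8 6 3)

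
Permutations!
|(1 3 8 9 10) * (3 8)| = |(1 8 9 10)| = 4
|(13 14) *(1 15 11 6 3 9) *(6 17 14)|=9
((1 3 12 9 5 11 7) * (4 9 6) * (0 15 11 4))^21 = (0 3 11 6 1 15 12 7)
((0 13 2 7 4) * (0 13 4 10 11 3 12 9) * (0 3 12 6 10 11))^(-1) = (0 10 6 3 9 12 11 7 2 13 4)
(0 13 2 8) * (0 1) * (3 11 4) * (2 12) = [13, 0, 8, 11, 3, 5, 6, 7, 1, 9, 10, 4, 2, 12] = (0 13 12 2 8 1)(3 11 4)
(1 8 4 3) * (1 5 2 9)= (1 8 4 3 5 2 9)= [0, 8, 9, 5, 3, 2, 6, 7, 4, 1]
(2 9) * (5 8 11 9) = [0, 1, 5, 3, 4, 8, 6, 7, 11, 2, 10, 9] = (2 5 8 11 9)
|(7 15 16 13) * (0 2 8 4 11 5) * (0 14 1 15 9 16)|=36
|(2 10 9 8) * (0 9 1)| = 6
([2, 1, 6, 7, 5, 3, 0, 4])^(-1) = [6, 1, 0, 5, 7, 4, 2, 3]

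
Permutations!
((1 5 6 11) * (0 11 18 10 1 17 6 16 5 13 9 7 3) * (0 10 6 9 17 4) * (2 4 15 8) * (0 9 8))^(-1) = (0 15 11)(1 10 3 7 9 4 2 8 17 13)(5 16)(6 18)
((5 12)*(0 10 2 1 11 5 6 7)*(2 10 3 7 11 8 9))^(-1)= ((0 3 7)(1 8 9 2)(5 12 6 11))^(-1)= (0 7 3)(1 2 9 8)(5 11 6 12)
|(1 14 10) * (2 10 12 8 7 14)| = 12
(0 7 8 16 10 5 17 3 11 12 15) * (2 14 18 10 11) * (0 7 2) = (0 2 14 18 10 5 17 3)(7 8 16 11 12 15) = [2, 1, 14, 0, 4, 17, 6, 8, 16, 9, 5, 12, 15, 13, 18, 7, 11, 3, 10]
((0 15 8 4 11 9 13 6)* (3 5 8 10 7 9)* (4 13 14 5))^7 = (0 8 9 15 13 14 10 6 5 7)(3 4 11)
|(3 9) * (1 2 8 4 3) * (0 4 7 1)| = 4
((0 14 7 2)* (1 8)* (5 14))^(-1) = ((0 5 14 7 2)(1 8))^(-1) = (0 2 7 14 5)(1 8)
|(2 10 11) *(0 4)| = 6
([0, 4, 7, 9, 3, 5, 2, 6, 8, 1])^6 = [0, 3, 2, 1, 9, 5, 6, 7, 8, 4]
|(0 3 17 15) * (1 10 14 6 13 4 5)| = 28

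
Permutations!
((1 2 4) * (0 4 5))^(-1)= (0 5 2 1 4)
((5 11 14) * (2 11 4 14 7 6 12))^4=(2 12 6 7 11)(4 14 5)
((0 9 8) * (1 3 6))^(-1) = ((0 9 8)(1 3 6))^(-1) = (0 8 9)(1 6 3)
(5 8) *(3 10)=(3 10)(5 8)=[0, 1, 2, 10, 4, 8, 6, 7, 5, 9, 3]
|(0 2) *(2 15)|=|(0 15 2)|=3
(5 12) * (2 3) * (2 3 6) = (2 6)(5 12) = [0, 1, 6, 3, 4, 12, 2, 7, 8, 9, 10, 11, 5]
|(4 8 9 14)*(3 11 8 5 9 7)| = 4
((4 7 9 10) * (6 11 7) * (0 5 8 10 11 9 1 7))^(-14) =((0 5 8 10 4 6 9 11)(1 7))^(-14) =(0 8 4 9)(5 10 6 11)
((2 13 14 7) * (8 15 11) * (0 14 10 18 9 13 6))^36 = ((0 14 7 2 6)(8 15 11)(9 13 10 18))^36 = (18)(0 14 7 2 6)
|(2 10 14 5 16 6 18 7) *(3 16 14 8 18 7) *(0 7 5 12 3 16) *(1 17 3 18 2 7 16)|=|(0 16 6 5 14 12 18 1 17 3)(2 10 8)|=30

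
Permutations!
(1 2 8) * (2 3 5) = (1 3 5 2 8) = [0, 3, 8, 5, 4, 2, 6, 7, 1]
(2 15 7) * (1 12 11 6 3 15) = (1 12 11 6 3 15 7 2) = [0, 12, 1, 15, 4, 5, 3, 2, 8, 9, 10, 6, 11, 13, 14, 7]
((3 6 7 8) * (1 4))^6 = ((1 4)(3 6 7 8))^6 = (3 7)(6 8)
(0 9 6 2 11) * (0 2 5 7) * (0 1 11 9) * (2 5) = [0, 11, 9, 3, 4, 7, 2, 1, 8, 6, 10, 5] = (1 11 5 7)(2 9 6)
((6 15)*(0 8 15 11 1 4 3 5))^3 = (0 6 4)(1 5 15)(3 8 11)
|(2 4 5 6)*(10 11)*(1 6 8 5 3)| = 10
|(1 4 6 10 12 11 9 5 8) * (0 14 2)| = 9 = |(0 14 2)(1 4 6 10 12 11 9 5 8)|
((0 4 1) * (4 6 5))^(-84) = (0 6 5 4 1)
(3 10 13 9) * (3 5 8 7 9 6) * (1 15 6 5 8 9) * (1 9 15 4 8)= (1 4 8 7 9)(3 10 13 5 15 6)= [0, 4, 2, 10, 8, 15, 3, 9, 7, 1, 13, 11, 12, 5, 14, 6]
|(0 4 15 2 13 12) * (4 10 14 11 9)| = 10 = |(0 10 14 11 9 4 15 2 13 12)|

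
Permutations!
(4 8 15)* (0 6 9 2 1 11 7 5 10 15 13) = (0 6 9 2 1 11 7 5 10 15 4 8 13) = [6, 11, 1, 3, 8, 10, 9, 5, 13, 2, 15, 7, 12, 0, 14, 4]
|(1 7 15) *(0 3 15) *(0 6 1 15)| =6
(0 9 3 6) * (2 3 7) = (0 9 7 2 3 6) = [9, 1, 3, 6, 4, 5, 0, 2, 8, 7]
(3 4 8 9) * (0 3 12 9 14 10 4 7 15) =[3, 1, 2, 7, 8, 5, 6, 15, 14, 12, 4, 11, 9, 13, 10, 0] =(0 3 7 15)(4 8 14 10)(9 12)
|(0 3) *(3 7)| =3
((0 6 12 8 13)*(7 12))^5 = ((0 6 7 12 8 13))^5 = (0 13 8 12 7 6)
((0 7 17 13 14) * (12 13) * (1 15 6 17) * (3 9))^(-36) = (17)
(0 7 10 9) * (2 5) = (0 7 10 9)(2 5) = [7, 1, 5, 3, 4, 2, 6, 10, 8, 0, 9]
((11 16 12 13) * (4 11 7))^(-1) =((4 11 16 12 13 7))^(-1) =(4 7 13 12 16 11)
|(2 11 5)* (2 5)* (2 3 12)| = |(2 11 3 12)| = 4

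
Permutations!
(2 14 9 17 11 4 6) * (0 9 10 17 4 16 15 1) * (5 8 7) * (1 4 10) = (0 9 10 17 11 16 15 4 6 2 14 1)(5 8 7) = [9, 0, 14, 3, 6, 8, 2, 5, 7, 10, 17, 16, 12, 13, 1, 4, 15, 11]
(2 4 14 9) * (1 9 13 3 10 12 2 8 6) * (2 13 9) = (1 2 4 14 9 8 6)(3 10 12 13) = [0, 2, 4, 10, 14, 5, 1, 7, 6, 8, 12, 11, 13, 3, 9]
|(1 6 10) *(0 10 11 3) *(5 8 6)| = |(0 10 1 5 8 6 11 3)| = 8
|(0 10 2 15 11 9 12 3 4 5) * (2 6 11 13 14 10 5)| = |(0 5)(2 15 13 14 10 6 11 9 12 3 4)| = 22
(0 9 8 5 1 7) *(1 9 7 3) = (0 7)(1 3)(5 9 8) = [7, 3, 2, 1, 4, 9, 6, 0, 5, 8]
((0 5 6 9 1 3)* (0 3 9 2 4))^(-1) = ((0 5 6 2 4)(1 9))^(-1) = (0 4 2 6 5)(1 9)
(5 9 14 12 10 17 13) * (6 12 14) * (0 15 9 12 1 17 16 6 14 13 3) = (0 15 9 14 13 5 12 10 16 6 1 17 3) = [15, 17, 2, 0, 4, 12, 1, 7, 8, 14, 16, 11, 10, 5, 13, 9, 6, 3]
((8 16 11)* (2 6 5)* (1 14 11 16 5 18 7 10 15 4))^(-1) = ((1 14 11 8 5 2 6 18 7 10 15 4))^(-1) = (1 4 15 10 7 18 6 2 5 8 11 14)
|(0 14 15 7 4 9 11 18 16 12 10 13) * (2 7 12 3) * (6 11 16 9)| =18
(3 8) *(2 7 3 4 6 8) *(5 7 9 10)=(2 9 10 5 7 3)(4 6 8)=[0, 1, 9, 2, 6, 7, 8, 3, 4, 10, 5]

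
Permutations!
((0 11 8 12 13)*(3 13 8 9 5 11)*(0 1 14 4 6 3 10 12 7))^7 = (0 12 7 10 8)(1 14 4 6 3 13)(5 11 9) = ((0 10 12 8 7)(1 14 4 6 3 13)(5 11 9))^7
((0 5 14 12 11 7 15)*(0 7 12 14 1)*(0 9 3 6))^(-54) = (15)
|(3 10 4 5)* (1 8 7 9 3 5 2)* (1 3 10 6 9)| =6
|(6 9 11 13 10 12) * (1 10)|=|(1 10 12 6 9 11 13)|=7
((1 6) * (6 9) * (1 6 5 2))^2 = (1 5)(2 9)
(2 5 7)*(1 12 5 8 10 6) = (1 12 5 7 2 8 10 6) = [0, 12, 8, 3, 4, 7, 1, 2, 10, 9, 6, 11, 5]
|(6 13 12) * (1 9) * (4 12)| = |(1 9)(4 12 6 13)| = 4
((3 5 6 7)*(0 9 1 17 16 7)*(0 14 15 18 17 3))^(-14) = (0 16 18 14 5 1)(3 9 7 17 15 6)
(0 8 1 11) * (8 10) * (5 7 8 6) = [10, 11, 2, 3, 4, 7, 5, 8, 1, 9, 6, 0] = (0 10 6 5 7 8 1 11)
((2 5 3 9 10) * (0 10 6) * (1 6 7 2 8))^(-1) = (0 6 1 8 10)(2 7 9 3 5)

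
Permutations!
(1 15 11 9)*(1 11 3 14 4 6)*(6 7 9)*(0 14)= (0 14 4 7 9 11 6 1 15 3)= [14, 15, 2, 0, 7, 5, 1, 9, 8, 11, 10, 6, 12, 13, 4, 3]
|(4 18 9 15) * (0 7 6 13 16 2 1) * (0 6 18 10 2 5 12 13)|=20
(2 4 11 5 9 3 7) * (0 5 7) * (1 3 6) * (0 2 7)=(0 5 9 6 1 3 2 4 11)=[5, 3, 4, 2, 11, 9, 1, 7, 8, 6, 10, 0]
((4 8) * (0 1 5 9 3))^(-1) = (0 3 9 5 1)(4 8)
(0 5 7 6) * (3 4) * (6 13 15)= (0 5 7 13 15 6)(3 4)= [5, 1, 2, 4, 3, 7, 0, 13, 8, 9, 10, 11, 12, 15, 14, 6]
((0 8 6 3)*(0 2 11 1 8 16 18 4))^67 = ((0 16 18 4)(1 8 6 3 2 11))^67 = (0 4 18 16)(1 8 6 3 2 11)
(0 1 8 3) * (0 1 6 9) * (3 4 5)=(0 6 9)(1 8 4 5 3)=[6, 8, 2, 1, 5, 3, 9, 7, 4, 0]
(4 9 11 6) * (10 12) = (4 9 11 6)(10 12) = [0, 1, 2, 3, 9, 5, 4, 7, 8, 11, 12, 6, 10]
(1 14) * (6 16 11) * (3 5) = (1 14)(3 5)(6 16 11) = [0, 14, 2, 5, 4, 3, 16, 7, 8, 9, 10, 6, 12, 13, 1, 15, 11]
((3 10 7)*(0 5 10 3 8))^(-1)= ((0 5 10 7 8))^(-1)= (0 8 7 10 5)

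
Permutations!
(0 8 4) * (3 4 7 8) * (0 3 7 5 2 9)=(0 7 8 5 2 9)(3 4)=[7, 1, 9, 4, 3, 2, 6, 8, 5, 0]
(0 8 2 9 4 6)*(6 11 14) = (0 8 2 9 4 11 14 6) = [8, 1, 9, 3, 11, 5, 0, 7, 2, 4, 10, 14, 12, 13, 6]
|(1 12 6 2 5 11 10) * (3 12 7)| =9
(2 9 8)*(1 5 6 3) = (1 5 6 3)(2 9 8) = [0, 5, 9, 1, 4, 6, 3, 7, 2, 8]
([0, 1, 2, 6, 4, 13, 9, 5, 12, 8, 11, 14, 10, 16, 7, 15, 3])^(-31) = (3 10 13 8 7 6 11 16 12 5 9 14)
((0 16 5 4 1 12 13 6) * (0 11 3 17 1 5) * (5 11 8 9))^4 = (1 8 11 12 9 3 13 5 17 6 4) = ((0 16)(1 12 13 6 8 9 5 4 11 3 17))^4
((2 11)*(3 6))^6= ((2 11)(3 6))^6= (11)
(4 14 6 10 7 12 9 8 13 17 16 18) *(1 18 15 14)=[0, 18, 2, 3, 1, 5, 10, 12, 13, 8, 7, 11, 9, 17, 6, 14, 15, 16, 4]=(1 18 4)(6 10 7 12 9 8 13 17 16 15 14)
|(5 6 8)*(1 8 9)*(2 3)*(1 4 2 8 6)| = 8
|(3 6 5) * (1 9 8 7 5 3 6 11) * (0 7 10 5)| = |(0 7)(1 9 8 10 5 6 3 11)| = 8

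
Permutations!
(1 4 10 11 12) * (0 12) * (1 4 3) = (0 12 4 10 11)(1 3) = [12, 3, 2, 1, 10, 5, 6, 7, 8, 9, 11, 0, 4]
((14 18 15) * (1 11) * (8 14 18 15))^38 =((1 11)(8 14 15 18))^38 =(8 15)(14 18)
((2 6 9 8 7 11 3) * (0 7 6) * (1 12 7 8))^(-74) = ((0 8 6 9 1 12 7 11 3 2))^(-74) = (0 7 6 3 1)(2 12 8 11 9)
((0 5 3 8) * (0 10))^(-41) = (0 10 8 3 5)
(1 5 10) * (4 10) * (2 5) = (1 2 5 4 10) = [0, 2, 5, 3, 10, 4, 6, 7, 8, 9, 1]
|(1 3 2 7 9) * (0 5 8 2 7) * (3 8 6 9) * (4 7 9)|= 10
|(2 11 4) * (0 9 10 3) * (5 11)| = 4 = |(0 9 10 3)(2 5 11 4)|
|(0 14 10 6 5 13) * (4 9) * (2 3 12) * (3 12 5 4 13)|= |(0 14 10 6 4 9 13)(2 12)(3 5)|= 14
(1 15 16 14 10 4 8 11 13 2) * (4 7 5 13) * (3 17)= [0, 15, 1, 17, 8, 13, 6, 5, 11, 9, 7, 4, 12, 2, 10, 16, 14, 3]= (1 15 16 14 10 7 5 13 2)(3 17)(4 8 11)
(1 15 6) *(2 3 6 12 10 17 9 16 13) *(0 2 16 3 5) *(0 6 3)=[2, 15, 5, 3, 4, 6, 1, 7, 8, 0, 17, 11, 10, 16, 14, 12, 13, 9]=(0 2 5 6 1 15 12 10 17 9)(13 16)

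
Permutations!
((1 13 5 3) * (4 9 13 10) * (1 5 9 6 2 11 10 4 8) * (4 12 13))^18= (1 10 2 4 13)(6 9 12 8 11)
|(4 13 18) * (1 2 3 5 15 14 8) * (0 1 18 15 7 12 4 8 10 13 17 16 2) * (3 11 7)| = |(0 1)(2 11 7 12 4 17 16)(3 5)(8 18)(10 13 15 14)| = 28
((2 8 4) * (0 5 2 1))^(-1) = (0 1 4 8 2 5) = ((0 5 2 8 4 1))^(-1)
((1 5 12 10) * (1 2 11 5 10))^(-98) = ((1 10 2 11 5 12))^(-98) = (1 5 2)(10 12 11)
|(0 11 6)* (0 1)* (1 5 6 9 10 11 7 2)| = |(0 7 2 1)(5 6)(9 10 11)| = 12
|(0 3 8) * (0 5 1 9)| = |(0 3 8 5 1 9)| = 6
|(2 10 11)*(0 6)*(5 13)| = |(0 6)(2 10 11)(5 13)| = 6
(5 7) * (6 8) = (5 7)(6 8) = [0, 1, 2, 3, 4, 7, 8, 5, 6]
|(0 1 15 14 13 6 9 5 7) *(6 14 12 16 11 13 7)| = 9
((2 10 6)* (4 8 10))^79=((2 4 8 10 6))^79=(2 6 10 8 4)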